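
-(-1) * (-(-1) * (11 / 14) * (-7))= -11 / 2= -5.50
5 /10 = 1 /2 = 0.50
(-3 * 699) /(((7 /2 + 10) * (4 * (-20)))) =233 /120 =1.94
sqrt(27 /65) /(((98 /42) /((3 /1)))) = 27 * sqrt(195) /455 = 0.83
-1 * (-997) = 997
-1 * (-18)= 18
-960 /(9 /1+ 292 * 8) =-192 /469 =-0.41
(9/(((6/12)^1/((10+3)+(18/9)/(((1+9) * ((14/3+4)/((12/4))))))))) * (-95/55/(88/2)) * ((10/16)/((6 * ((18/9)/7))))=-677901/201344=-3.37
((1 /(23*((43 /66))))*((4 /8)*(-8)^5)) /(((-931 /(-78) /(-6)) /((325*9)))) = 1607643.04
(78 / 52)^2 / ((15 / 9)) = 27 / 20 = 1.35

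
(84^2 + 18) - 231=6843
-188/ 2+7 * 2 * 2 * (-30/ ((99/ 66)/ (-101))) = 56466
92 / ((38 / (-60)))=-2760 / 19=-145.26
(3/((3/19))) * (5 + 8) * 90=22230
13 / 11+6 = 79 / 11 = 7.18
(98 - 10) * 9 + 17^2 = 1081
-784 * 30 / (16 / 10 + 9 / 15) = -117600 / 11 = -10690.91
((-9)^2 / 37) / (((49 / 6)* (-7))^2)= 2916 / 4353013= 0.00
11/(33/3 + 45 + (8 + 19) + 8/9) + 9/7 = 7488/5285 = 1.42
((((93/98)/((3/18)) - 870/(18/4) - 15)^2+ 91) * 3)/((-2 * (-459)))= 889291363/6612354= 134.49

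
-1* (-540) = 540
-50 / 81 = -0.62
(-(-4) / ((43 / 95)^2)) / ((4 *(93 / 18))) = 54150 / 57319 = 0.94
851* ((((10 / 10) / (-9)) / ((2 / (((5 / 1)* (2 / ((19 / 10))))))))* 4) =-995.32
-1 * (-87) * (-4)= -348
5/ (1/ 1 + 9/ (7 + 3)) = 50/ 19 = 2.63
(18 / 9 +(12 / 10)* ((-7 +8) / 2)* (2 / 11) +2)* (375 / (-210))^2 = 14125 / 1078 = 13.10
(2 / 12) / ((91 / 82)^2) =3362 / 24843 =0.14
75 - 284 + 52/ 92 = -4794/ 23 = -208.43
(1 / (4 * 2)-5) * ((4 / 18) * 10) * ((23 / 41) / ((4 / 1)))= -1495 / 984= -1.52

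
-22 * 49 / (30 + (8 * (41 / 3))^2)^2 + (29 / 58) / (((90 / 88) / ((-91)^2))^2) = 386085457808753565709 / 11777891382450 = 32780524.57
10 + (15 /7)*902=13600 /7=1942.86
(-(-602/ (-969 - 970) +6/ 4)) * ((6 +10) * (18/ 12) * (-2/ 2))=12036/ 277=43.45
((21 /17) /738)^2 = 49 /17489124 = 0.00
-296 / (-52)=74 / 13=5.69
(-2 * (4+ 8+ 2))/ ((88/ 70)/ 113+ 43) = -110740/ 170109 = -0.65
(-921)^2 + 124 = 848365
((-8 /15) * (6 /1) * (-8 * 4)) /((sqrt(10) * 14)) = 128 * sqrt(10) /175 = 2.31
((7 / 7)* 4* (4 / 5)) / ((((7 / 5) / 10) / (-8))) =-1280 / 7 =-182.86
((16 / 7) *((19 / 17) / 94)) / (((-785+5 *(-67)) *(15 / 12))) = -19 / 978775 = -0.00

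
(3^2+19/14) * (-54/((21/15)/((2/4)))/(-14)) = 14.27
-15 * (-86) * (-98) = -126420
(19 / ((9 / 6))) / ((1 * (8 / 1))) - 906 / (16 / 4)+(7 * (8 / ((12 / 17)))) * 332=104455 / 4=26113.75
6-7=-1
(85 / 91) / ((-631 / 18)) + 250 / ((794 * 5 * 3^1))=-386705 / 68388411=-0.01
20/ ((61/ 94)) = 1880/ 61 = 30.82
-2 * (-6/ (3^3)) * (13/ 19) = 52/ 171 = 0.30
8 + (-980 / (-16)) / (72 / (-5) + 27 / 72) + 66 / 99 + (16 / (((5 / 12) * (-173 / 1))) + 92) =15541016 / 161755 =96.08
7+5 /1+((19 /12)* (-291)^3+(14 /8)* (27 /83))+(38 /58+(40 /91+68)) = -8546098527328 /219037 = -39016689.09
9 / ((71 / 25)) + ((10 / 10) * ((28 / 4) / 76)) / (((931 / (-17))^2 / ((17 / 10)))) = 21174081823 / 6681489080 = 3.17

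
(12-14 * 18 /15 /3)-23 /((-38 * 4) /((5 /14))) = 68671 /10640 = 6.45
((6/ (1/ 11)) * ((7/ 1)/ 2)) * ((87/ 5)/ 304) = 20097/ 1520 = 13.22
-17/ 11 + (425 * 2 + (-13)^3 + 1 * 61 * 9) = -8795/ 11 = -799.55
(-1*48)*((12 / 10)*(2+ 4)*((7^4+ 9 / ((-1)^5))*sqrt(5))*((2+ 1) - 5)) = 8266752*sqrt(5) / 5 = 3697003.89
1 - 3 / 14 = 11 / 14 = 0.79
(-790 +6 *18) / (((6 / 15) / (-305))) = 520025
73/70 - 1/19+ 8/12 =6611/3990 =1.66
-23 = -23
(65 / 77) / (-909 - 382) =-65 / 99407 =-0.00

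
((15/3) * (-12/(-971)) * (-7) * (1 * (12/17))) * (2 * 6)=-60480/16507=-3.66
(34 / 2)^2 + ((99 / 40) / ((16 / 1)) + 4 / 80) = 185091 / 640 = 289.20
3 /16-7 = -6.81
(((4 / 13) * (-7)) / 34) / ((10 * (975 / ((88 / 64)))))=-77 / 8619000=-0.00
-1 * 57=-57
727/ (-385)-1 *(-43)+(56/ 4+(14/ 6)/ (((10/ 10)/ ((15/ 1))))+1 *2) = 35463/ 385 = 92.11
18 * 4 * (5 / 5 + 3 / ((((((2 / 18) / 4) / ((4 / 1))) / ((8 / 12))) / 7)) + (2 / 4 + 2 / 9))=145276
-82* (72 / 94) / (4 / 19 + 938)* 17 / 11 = -158916 / 1536007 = -0.10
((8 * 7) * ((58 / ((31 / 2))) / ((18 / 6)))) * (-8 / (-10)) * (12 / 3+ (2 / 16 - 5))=-48.89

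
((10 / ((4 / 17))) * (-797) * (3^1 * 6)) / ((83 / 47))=-28656135 / 83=-345254.64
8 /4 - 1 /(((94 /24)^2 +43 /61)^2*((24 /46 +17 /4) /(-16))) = 17554490433950 /8720456446159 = 2.01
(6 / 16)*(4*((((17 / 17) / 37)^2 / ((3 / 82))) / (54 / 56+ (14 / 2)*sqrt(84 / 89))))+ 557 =450016*sqrt(1869) / 4328864247+ 803724875645 / 1442954749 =557.00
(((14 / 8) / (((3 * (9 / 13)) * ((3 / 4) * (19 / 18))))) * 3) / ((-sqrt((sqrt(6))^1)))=-91 * 6^(3 / 4) / 171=-2.04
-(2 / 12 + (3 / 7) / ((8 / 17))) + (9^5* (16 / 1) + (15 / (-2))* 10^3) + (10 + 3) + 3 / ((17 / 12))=2676923203 / 2856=937298.04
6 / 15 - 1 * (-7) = 37 / 5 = 7.40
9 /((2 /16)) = 72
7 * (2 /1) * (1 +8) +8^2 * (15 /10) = 222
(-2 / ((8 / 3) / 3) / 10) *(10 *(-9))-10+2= 49 / 4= 12.25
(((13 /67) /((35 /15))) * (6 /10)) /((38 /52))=3042 /44555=0.07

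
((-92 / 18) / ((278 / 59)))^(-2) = 1565001 / 1841449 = 0.85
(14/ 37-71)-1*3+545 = 17441/ 37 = 471.38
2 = 2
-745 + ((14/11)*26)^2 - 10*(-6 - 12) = 64131/121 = 530.01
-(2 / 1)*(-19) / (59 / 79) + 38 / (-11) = 30780 / 649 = 47.43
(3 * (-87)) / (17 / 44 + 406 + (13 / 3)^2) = -103356 / 168365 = -0.61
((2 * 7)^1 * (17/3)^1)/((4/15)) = 595/2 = 297.50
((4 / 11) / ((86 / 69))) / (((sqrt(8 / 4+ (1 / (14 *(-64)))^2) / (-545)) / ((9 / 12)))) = -84.33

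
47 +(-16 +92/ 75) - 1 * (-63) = 7142/ 75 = 95.23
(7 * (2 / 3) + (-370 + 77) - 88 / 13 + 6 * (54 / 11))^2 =12987565369 / 184041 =70568.87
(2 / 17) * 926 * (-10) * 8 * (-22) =3259520 / 17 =191736.47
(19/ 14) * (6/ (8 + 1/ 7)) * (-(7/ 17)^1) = -7/ 17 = -0.41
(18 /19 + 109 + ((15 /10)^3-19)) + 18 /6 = 14793 /152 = 97.32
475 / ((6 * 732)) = 475 / 4392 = 0.11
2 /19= 0.11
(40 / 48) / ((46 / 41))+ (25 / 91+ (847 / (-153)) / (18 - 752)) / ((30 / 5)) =556921663 / 705144258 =0.79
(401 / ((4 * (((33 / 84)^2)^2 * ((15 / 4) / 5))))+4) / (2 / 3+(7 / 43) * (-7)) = -10606068164 / 893101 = -11875.55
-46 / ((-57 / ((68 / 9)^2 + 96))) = 123.54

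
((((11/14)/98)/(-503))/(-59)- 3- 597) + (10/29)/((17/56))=-12021241017137/20073404092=-598.86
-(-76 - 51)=127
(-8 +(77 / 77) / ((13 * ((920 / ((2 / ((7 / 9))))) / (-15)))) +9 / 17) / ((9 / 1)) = -1063703 / 1280916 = -0.83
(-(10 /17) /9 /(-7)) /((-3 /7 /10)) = -100 /459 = -0.22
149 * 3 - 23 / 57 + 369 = 815.60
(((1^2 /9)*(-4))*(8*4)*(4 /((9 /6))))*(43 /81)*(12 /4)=-44032 /729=-60.40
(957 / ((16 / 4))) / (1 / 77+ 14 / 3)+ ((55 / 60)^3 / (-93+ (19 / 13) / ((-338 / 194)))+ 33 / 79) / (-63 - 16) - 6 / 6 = 50.12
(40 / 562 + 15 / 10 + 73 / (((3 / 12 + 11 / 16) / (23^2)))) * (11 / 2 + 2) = 347257309 / 1124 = 308947.78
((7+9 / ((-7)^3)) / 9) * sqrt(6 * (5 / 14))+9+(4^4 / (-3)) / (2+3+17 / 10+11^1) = 2392 * sqrt(105) / 21609+2219 / 531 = 5.31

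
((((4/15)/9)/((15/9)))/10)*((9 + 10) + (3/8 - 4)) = 41/1500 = 0.03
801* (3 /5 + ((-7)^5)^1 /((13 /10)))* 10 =-1346178222 /13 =-103552170.92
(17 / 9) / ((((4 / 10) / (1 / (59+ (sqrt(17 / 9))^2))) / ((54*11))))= 25245 / 548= 46.07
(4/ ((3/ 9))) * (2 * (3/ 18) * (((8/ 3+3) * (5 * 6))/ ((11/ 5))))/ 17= 200/ 11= 18.18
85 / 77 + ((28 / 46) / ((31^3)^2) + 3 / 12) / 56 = 55746768715269 / 50296608609632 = 1.11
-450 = -450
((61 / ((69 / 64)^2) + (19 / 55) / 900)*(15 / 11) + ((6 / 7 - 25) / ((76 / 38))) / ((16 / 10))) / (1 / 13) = 447479955689 / 537675600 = 832.25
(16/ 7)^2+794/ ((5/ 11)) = 429246/ 245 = 1752.02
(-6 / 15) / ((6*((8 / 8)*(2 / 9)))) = -3 / 10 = -0.30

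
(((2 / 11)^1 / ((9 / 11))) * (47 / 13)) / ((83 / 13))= 94 / 747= 0.13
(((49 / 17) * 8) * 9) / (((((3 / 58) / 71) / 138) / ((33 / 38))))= 11026982736 / 323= 34139265.44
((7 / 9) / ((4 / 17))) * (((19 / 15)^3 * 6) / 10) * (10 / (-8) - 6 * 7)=-141206233 / 810000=-174.33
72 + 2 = 74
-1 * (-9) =9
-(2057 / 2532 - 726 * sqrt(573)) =-2057 / 2532+726 * sqrt(573) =17377.75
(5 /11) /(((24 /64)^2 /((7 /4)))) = 560 /99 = 5.66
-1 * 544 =-544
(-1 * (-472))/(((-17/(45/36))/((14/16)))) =-2065/68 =-30.37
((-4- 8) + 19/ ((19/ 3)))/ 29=-9/ 29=-0.31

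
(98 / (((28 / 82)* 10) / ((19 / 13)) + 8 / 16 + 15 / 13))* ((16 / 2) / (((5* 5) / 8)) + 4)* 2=651044576 / 2020425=322.23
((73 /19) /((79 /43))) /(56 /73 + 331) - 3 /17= -105162658 /617996223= -0.17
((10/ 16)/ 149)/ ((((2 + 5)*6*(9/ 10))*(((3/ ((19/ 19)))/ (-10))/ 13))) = -1625/ 337932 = -0.00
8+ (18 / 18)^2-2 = 7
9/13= 0.69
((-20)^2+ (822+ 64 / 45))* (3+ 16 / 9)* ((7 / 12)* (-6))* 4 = -33142508 / 405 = -81833.35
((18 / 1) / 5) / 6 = 0.60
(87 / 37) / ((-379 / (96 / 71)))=-8352 / 995633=-0.01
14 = 14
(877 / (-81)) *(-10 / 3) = 8770 / 243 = 36.09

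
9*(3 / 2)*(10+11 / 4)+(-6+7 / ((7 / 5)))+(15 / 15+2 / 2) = 173.12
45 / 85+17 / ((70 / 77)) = 3269 / 170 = 19.23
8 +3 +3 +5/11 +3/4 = 669/44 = 15.20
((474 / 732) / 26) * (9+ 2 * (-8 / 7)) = 3713 / 22204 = 0.17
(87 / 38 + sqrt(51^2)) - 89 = -1357 / 38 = -35.71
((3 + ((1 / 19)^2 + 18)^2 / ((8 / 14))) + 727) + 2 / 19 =676251199 / 521284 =1297.28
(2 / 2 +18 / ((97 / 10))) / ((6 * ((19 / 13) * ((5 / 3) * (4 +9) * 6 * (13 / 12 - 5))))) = -277 / 433105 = -0.00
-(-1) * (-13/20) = -13/20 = -0.65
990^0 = 1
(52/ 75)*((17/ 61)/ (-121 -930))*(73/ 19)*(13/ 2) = -419458/ 91358175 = -0.00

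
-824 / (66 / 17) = -7004 / 33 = -212.24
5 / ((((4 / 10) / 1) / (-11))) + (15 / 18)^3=-29575 / 216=-136.92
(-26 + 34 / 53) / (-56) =24 / 53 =0.45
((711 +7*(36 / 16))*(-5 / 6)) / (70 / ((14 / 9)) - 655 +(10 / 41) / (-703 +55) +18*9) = 846855 / 626446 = 1.35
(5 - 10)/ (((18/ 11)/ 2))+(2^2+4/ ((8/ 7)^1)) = 1.39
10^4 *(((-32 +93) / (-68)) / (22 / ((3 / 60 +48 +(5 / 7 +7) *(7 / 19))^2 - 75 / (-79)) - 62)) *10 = 22536897403737500 / 15574188000793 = 1447.07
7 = 7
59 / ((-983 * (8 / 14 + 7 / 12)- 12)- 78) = -4956 / 102911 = -0.05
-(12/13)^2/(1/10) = -1440/169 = -8.52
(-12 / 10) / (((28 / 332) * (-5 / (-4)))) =-11.38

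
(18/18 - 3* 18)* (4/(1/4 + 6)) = -848/25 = -33.92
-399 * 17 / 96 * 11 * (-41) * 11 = 11216821 / 32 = 350525.66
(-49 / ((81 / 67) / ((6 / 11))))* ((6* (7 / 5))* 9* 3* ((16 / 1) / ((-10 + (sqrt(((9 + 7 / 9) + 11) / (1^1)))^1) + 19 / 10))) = 264741120* sqrt(187) / 443839 + 6433209216 / 443839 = 22651.21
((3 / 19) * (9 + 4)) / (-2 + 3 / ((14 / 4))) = -273 / 152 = -1.80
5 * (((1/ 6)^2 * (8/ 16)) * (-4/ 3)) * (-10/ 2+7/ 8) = 55/ 144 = 0.38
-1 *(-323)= 323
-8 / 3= -2.67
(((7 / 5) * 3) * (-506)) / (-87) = 3542 / 145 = 24.43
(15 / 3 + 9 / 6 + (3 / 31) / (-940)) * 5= 189407 / 5828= 32.50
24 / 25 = 0.96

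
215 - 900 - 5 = -690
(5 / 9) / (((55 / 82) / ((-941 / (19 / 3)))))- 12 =-84686 / 627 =-135.07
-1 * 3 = -3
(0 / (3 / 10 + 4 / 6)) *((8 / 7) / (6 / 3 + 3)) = 0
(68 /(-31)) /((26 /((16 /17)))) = -32 /403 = -0.08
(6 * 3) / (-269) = -18 / 269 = -0.07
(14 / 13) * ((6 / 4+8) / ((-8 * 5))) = -133 / 520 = -0.26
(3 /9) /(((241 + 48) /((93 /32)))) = 31 /9248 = 0.00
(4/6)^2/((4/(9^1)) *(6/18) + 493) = 12/13315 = 0.00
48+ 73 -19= 102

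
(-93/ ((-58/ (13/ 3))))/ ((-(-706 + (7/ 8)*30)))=806/ 78851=0.01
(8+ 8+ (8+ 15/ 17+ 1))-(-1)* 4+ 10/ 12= 30.72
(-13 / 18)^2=169 / 324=0.52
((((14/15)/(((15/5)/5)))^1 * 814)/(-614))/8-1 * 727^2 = -5841305357/11052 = -528529.26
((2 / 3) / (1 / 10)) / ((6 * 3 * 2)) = 5 / 27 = 0.19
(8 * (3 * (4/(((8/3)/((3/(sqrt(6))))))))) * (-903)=-16254 * sqrt(6)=-39814.01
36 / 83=0.43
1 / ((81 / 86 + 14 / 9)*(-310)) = -387 / 299615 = -0.00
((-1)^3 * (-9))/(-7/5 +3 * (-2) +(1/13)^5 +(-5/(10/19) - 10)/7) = -233914590/264731839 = -0.88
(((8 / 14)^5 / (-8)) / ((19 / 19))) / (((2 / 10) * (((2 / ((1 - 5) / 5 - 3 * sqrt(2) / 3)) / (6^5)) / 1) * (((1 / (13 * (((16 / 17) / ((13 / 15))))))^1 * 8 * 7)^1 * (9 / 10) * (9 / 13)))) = 95846400 / 2000033 + 119808000 * sqrt(2) / 2000033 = 132.64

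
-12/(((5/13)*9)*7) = -52/105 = -0.50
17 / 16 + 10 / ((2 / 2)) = 177 / 16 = 11.06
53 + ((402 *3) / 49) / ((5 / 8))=22633 / 245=92.38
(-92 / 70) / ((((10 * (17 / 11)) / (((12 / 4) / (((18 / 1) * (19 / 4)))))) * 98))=-0.00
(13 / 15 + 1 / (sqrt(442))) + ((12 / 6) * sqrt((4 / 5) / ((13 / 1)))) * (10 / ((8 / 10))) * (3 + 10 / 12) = sqrt(442) / 442 + 13 / 15 + 115 * sqrt(65) / 39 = 24.69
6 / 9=2 / 3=0.67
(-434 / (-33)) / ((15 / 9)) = 434 / 55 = 7.89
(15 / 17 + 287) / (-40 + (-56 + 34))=-2447 / 527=-4.64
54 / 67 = 0.81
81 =81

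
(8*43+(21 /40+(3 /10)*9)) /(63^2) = 13889 /158760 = 0.09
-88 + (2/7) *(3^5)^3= 28697198/7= 4099599.71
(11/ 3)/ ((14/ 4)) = 22/ 21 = 1.05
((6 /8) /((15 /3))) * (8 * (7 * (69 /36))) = 161 /10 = 16.10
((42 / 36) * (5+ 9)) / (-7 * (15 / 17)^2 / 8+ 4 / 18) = -339864 / 9551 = -35.58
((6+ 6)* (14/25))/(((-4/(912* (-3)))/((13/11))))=1493856/275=5432.20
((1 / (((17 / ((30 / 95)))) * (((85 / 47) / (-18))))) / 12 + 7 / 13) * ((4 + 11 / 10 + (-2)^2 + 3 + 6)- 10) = 7560783 / 1784575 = 4.24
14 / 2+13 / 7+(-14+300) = 2064 / 7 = 294.86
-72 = -72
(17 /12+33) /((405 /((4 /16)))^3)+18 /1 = 918330048413 /51018336000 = 18.00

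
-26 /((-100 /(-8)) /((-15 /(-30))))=-26 /25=-1.04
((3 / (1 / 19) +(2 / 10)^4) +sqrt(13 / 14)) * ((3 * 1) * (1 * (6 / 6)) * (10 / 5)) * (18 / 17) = 54 * sqrt(182) / 119 +3847608 / 10625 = 368.25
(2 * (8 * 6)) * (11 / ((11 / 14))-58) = -4224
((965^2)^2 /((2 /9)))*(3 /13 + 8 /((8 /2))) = 226333980163125 /26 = 8705153083197.12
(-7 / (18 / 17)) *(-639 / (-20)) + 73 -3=-141.22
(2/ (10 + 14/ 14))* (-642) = -1284/ 11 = -116.73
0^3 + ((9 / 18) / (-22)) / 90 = -1 / 3960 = -0.00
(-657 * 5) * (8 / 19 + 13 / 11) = -1100475 / 209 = -5265.43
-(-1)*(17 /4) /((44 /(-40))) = -3.86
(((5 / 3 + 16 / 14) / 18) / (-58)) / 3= -59 / 65772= -0.00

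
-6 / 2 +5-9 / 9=1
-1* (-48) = 48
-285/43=-6.63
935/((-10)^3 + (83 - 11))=-935/928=-1.01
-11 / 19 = -0.58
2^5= 32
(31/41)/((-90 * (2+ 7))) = -31/33210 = -0.00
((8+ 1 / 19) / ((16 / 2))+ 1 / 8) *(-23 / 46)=-43 / 76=-0.57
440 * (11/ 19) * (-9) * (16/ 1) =-696960/ 19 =-36682.11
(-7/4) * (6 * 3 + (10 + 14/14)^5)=-1127483/4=-281870.75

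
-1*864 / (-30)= 144 / 5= 28.80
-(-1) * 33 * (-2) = -66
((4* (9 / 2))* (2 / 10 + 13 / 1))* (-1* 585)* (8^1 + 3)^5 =-22385444796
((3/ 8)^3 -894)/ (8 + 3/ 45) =-6865515/ 61952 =-110.82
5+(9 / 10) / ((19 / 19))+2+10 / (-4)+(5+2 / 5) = 54 / 5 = 10.80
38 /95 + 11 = 57 /5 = 11.40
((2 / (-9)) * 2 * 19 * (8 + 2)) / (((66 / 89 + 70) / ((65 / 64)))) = -549575 / 453312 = -1.21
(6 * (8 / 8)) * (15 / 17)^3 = 20250 / 4913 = 4.12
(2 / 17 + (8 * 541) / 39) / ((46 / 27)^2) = 38.27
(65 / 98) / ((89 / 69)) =4485 / 8722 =0.51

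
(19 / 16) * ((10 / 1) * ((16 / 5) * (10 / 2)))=190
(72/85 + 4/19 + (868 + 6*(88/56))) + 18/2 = 10033031/11305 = 887.49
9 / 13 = 0.69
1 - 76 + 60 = -15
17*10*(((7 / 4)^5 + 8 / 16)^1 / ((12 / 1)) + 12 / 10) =908497 / 2048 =443.60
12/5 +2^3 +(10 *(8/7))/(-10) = 324/35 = 9.26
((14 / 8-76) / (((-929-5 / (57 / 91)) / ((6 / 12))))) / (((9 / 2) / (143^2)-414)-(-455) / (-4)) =-346181121 / 4611013967936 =-0.00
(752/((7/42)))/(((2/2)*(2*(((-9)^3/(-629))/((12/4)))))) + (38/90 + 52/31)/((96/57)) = 5840.85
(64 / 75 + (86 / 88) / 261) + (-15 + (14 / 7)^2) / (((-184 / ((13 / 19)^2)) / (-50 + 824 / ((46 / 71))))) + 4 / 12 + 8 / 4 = 37.39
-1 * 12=-12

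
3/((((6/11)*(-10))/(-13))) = 143/20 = 7.15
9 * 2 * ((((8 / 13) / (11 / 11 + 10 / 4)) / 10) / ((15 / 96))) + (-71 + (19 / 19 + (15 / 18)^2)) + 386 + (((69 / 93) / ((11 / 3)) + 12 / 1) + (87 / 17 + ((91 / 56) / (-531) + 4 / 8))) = 6284642937241 / 18674455800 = 336.54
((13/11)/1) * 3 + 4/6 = 139/33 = 4.21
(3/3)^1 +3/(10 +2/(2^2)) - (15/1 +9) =-159/7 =-22.71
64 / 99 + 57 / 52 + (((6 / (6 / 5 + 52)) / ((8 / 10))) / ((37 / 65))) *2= 56694541 / 25333308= 2.24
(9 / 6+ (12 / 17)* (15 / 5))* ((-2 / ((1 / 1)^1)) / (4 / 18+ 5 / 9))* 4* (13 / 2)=-28782 / 119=-241.87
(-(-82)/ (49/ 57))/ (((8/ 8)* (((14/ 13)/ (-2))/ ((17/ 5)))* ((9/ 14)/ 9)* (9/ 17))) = -11706812/ 735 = -15927.64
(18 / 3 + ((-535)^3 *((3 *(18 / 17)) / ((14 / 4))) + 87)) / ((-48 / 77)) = 60639587921 / 272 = 222939661.47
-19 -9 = -28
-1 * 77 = -77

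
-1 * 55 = -55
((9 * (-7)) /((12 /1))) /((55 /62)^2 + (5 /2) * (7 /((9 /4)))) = -181629 /296305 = -0.61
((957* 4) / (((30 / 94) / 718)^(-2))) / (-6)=-71775 / 569396258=-0.00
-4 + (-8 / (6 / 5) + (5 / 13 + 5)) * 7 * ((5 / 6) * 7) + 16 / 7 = -44279 / 819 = -54.06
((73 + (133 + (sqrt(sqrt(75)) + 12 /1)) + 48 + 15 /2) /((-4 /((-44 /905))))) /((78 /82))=451 * 3^(1 /4) * sqrt(5) /35295 + 246697 /70590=3.53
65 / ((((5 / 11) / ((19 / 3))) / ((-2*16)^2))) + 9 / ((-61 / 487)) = 169701539 / 183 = 927330.81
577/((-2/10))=-2885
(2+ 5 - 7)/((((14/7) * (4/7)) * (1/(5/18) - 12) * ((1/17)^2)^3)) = 0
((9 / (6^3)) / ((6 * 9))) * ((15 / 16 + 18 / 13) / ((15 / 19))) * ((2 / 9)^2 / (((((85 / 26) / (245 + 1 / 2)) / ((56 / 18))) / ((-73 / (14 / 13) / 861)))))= -203624083 / 98777167200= -0.00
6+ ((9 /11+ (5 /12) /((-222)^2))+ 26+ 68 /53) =11757785363 /344790864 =34.10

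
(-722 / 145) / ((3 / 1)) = -722 / 435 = -1.66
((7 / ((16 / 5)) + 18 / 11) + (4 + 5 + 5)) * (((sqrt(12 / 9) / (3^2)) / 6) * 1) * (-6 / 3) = -3137 * sqrt(3) / 7128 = -0.76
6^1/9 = 2/3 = 0.67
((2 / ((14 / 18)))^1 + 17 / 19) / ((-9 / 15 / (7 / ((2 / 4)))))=-4610 / 57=-80.88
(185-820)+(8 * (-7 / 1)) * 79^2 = -350131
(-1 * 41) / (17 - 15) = -41 / 2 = -20.50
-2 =-2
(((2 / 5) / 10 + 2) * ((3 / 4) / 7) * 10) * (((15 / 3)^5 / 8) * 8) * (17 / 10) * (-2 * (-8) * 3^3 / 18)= 1950750 / 7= 278678.57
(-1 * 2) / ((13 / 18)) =-36 / 13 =-2.77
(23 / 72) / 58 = 23 / 4176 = 0.01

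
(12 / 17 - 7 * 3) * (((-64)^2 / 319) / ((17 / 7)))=-9891840 / 92191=-107.30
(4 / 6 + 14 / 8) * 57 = 551 / 4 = 137.75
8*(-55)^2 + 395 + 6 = 24601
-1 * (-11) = 11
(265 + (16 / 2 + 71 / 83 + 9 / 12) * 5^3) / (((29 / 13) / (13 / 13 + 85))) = 272012195 / 4814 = 56504.40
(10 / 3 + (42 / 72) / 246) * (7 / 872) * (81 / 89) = 620361 / 25455424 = 0.02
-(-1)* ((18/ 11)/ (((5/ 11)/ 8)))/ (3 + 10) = 2.22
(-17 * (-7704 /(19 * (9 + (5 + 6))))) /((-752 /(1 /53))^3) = -0.00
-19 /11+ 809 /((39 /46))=408613 /429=952.48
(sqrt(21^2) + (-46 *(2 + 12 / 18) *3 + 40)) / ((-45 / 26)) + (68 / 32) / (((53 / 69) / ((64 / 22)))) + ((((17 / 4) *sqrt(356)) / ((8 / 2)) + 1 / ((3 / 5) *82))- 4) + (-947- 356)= -2412765193 / 2151270 + 17 *sqrt(89) / 8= -1101.51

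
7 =7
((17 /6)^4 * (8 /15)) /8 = 83521 /19440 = 4.30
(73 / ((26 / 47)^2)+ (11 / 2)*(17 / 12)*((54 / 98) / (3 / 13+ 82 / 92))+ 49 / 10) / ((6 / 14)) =1249072949 / 2164890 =576.97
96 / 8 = 12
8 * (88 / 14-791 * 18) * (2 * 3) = -4781856 / 7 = -683122.29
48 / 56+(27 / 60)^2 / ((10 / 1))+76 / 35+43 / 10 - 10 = -74233 / 28000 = -2.65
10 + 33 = 43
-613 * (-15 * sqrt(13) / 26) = 9195 * sqrt(13) / 26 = 1275.12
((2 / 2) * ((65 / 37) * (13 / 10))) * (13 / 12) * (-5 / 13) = -845 / 888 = -0.95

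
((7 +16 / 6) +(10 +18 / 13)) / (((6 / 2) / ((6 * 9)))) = 4926 / 13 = 378.92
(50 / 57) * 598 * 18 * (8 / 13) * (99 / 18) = 607200 / 19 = 31957.89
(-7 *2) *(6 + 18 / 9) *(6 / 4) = -168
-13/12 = -1.08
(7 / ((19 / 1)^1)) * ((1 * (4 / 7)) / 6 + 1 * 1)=23 / 57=0.40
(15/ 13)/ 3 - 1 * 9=-112/ 13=-8.62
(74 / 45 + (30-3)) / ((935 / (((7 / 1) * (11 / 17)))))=9023 / 65025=0.14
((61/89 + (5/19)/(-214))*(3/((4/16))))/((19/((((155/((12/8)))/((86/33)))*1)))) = 17.13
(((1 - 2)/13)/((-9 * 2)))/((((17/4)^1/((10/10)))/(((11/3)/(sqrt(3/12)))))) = 44/5967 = 0.01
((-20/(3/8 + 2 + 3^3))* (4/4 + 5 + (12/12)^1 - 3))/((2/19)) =-1216/47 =-25.87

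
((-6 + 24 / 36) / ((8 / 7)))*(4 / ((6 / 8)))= -224 / 9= -24.89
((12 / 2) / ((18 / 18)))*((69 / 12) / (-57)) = -0.61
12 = 12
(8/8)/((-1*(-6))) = 1/6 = 0.17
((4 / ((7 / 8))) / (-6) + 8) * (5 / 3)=760 / 63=12.06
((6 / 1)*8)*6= 288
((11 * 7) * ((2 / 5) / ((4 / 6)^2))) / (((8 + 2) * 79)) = 693 / 7900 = 0.09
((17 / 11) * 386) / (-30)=-3281 / 165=-19.88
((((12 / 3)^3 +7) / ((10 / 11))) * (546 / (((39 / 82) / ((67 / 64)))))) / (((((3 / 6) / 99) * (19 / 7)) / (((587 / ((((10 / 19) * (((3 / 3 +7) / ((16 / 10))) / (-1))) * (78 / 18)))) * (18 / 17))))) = -164946396939093 / 442000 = -373181893.53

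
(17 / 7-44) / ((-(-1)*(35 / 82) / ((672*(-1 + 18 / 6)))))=-4581504 / 35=-130900.11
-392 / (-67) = 5.85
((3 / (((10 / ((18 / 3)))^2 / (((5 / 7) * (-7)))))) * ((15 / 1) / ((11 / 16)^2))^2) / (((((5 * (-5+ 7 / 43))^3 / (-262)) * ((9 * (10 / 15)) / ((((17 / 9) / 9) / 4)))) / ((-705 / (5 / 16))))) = 1597808291136 / 804156925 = 1986.94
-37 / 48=-0.77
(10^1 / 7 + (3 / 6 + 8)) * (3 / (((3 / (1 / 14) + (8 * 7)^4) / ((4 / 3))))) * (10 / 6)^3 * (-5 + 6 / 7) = -17375 / 224329203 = -0.00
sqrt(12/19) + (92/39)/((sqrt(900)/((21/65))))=322/12675 + 2 * sqrt(57)/19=0.82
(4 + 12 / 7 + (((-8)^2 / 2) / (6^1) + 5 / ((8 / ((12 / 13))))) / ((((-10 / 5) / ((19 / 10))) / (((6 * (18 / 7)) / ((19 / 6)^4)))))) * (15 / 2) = 22717272 / 624169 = 36.40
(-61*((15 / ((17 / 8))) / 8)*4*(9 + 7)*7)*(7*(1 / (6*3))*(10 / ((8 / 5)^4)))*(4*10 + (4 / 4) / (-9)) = -16766421875 / 29376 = -570752.38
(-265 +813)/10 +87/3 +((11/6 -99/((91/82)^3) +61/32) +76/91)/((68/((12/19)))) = 3239006973129/38944549280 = 83.17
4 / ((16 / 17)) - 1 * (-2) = 25 / 4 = 6.25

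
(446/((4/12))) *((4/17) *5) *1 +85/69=1847885/1173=1575.35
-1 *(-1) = 1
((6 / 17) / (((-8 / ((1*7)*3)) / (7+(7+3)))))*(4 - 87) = 5229 / 4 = 1307.25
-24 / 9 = -8 / 3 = -2.67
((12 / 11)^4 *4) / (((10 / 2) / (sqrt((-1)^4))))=82944 / 73205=1.13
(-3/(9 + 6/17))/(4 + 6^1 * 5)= -1/106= -0.01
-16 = -16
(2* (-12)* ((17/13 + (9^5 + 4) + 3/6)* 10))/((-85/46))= 1695109200/221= 7670177.38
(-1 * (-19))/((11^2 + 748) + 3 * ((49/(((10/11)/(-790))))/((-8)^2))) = -1216/72127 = -0.02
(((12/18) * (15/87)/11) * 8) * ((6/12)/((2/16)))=320/957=0.33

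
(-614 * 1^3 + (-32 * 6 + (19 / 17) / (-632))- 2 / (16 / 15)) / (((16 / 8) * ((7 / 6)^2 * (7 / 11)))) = -214825743 / 460649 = -466.35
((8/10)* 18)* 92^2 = 609408/5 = 121881.60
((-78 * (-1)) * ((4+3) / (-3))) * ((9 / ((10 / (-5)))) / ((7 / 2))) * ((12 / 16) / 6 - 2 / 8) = -117 / 4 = -29.25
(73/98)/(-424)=-73/41552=-0.00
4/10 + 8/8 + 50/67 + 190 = 64369/335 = 192.15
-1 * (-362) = 362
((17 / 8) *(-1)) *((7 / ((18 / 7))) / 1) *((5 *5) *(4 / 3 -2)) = 20825 / 216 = 96.41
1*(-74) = -74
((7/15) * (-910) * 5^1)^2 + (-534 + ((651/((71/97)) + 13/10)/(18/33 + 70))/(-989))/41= 4508531.42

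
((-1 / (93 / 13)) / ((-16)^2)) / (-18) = 0.00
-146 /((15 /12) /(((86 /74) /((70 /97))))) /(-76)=304483 /123025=2.47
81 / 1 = 81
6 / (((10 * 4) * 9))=1 / 60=0.02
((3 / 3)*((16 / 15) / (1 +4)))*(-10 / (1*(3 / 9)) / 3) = -32 / 15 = -2.13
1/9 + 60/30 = 19/9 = 2.11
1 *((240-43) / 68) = 197 / 68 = 2.90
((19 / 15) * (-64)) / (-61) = 1216 / 915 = 1.33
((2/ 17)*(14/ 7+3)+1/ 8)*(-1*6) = -4.28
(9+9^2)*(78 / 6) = 1170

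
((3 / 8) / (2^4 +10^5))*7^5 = 7203 / 114304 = 0.06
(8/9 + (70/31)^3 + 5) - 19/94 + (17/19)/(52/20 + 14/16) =17.46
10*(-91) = -910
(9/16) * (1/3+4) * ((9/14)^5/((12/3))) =2302911/34420736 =0.07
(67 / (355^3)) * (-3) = -201 / 44738875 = -0.00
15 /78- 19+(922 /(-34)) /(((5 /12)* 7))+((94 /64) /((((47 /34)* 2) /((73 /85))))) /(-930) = -6469743491 /230193600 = -28.11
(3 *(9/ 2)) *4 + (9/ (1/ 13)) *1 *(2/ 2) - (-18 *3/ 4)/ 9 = 345/ 2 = 172.50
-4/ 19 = -0.21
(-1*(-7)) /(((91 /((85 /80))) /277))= 4709 /208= 22.64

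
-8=-8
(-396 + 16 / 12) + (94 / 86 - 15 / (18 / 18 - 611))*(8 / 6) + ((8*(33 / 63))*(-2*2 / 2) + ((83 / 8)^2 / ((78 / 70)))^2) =1021509346852945 / 114389323776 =8930.11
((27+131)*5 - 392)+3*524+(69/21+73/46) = 635909/322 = 1974.87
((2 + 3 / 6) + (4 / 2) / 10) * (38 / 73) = 513 / 365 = 1.41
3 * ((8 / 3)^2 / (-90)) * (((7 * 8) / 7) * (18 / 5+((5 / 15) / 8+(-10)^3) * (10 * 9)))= 38396864 / 225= 170652.73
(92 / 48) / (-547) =-23 / 6564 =-0.00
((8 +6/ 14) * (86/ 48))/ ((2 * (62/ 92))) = 58351/ 5208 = 11.20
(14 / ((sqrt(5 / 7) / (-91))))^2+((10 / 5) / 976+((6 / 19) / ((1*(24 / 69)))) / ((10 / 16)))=105344192143 / 46360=2272307.85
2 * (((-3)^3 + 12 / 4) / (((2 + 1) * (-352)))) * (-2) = -1 / 11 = -0.09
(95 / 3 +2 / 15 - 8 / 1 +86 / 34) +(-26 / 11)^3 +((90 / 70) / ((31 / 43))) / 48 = 5169882511 / 392804720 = 13.16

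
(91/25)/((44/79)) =7189/1100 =6.54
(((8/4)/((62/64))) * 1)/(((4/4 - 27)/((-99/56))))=396/2821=0.14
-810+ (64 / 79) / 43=-2751506 / 3397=-809.98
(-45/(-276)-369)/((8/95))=-3223635/736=-4379.94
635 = 635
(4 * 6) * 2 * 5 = 240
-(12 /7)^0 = -1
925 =925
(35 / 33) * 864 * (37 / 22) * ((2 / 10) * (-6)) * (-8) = 1790208 / 121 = 14795.11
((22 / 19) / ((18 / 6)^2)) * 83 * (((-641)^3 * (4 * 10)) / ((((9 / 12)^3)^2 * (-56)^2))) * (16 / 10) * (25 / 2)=-24623218715955200 / 6108291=-4031114220.98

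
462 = 462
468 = 468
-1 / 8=-0.12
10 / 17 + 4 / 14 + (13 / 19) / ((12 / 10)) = 19591 / 13566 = 1.44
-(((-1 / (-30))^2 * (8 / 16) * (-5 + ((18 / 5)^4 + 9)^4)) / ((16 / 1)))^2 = -1399434068012881277620608504406373207761 / 1206994056701660156250000000000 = -1159437414.16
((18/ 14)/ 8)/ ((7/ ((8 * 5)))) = 45/ 49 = 0.92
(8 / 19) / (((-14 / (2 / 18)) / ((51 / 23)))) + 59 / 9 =180277 / 27531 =6.55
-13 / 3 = -4.33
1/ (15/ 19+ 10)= 19/ 205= 0.09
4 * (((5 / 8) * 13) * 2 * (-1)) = -65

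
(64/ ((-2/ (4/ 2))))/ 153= -64/ 153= -0.42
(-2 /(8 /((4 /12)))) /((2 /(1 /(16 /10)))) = -0.03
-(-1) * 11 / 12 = 11 / 12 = 0.92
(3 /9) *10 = 10 /3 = 3.33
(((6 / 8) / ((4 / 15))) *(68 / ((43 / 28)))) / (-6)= -1785 / 86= -20.76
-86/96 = -43/48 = -0.90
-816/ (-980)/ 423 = 68/ 34545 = 0.00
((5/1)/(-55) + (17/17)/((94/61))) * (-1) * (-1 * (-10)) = -2885/517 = -5.58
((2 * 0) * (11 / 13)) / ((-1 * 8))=0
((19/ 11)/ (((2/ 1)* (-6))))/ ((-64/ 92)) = 437/ 2112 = 0.21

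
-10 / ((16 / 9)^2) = -405 / 128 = -3.16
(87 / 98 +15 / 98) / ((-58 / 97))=-4947 / 2842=-1.74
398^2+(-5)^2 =158429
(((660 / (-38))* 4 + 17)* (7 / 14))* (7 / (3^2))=-6979 / 342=-20.41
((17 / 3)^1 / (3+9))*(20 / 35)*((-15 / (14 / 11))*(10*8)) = -37400 / 147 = -254.42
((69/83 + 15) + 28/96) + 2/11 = 357271/21912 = 16.30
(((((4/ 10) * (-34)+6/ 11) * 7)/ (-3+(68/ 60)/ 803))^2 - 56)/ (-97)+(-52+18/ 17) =-32233878244003/ 537784216169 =-59.94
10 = 10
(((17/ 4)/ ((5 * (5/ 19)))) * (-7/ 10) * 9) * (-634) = 6450633/ 500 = 12901.27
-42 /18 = -7 /3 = -2.33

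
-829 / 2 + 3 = -411.50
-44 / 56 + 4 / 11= -65 / 154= -0.42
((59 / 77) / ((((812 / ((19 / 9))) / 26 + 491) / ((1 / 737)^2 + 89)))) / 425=100641225438 / 317239171634825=0.00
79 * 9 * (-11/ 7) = -7821/ 7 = -1117.29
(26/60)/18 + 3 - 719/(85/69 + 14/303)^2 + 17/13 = -26969268918971/61881026220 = -435.82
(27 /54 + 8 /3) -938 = -934.83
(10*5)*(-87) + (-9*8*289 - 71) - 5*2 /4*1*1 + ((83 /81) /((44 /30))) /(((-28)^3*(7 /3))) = -767680297183 /30425472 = -25231.50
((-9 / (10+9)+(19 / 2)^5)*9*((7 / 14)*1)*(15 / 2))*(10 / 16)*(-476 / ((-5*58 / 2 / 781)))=590269999656645 / 141056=4184650065.62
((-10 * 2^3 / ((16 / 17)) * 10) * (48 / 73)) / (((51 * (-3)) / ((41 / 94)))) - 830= -8526790 / 10293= -828.41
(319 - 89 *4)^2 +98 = 1467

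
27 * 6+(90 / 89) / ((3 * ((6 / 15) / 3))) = 14643 / 89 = 164.53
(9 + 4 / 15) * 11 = 1529 / 15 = 101.93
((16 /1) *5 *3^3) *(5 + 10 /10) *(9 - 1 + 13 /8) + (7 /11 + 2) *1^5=1372169 /11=124742.64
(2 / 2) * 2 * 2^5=64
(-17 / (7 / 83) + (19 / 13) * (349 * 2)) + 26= 76857 / 91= 844.58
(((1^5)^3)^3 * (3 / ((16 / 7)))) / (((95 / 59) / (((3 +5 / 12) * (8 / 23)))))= 0.97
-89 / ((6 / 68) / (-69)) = 69598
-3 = -3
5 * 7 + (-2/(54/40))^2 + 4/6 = 27601/729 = 37.86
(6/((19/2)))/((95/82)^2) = 80688/171475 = 0.47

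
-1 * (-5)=5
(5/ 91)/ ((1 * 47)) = 5/ 4277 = 0.00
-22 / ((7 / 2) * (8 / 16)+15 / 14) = -616 / 79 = -7.80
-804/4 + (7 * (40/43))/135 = -233305/1161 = -200.95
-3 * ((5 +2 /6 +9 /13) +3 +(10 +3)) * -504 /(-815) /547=-432936 /5795465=-0.07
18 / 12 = 3 / 2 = 1.50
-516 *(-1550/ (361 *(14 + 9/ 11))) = 8797800/ 58843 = 149.51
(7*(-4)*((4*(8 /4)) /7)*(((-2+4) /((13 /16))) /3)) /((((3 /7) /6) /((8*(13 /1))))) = -114688 /3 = -38229.33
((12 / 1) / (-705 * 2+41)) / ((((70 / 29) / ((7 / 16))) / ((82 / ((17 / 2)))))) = -3567 / 232730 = -0.02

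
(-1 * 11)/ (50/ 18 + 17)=-99/ 178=-0.56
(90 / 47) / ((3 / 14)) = 420 / 47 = 8.94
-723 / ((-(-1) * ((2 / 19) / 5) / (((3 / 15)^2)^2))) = -54.95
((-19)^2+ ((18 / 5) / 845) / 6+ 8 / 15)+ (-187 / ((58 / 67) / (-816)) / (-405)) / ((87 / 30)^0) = -243814796 / 3308175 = -73.70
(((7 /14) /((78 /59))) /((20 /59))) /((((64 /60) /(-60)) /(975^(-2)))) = -3481 /52728000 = -0.00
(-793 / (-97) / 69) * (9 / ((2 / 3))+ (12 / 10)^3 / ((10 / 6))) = 1.72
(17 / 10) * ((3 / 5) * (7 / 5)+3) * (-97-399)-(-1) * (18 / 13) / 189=-110492678 / 34125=-3237.88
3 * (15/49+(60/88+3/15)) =19209/5390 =3.56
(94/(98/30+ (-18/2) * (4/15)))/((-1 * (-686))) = 705/4459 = 0.16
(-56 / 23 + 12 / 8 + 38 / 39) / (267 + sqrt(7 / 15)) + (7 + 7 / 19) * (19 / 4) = 22381129825 / 639458144 - 71 * sqrt(105) / 1918374432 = 35.00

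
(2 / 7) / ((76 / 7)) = 0.03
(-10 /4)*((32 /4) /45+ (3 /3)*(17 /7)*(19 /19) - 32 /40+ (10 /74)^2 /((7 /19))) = -400168 /86247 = -4.64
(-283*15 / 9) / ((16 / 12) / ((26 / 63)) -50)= 18395 / 1824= 10.08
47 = 47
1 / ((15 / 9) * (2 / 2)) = 3 / 5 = 0.60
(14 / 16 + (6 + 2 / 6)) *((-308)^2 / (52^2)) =1025717 / 4056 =252.89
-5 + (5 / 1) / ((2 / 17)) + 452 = 979 / 2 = 489.50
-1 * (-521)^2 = -271441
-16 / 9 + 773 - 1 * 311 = 4142 / 9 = 460.22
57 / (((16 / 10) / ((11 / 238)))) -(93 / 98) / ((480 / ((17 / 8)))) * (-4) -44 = -22570521 / 533120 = -42.34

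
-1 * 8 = -8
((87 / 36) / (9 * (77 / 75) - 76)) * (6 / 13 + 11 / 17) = -177625 / 4426188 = -0.04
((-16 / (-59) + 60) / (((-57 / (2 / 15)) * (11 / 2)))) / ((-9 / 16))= 0.05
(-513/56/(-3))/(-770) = -171/43120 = -0.00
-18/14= -9/7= -1.29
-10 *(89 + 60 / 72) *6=-5390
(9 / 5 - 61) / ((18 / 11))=-1628 / 45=-36.18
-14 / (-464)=7 / 232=0.03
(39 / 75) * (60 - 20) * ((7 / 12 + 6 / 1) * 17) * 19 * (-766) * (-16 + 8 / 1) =4065572576 / 15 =271038171.73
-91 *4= -364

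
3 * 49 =147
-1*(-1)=1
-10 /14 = -0.71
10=10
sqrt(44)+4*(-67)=-268+2*sqrt(11)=-261.37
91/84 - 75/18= -37/12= -3.08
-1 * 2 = -2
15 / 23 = 0.65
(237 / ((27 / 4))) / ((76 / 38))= 158 / 9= 17.56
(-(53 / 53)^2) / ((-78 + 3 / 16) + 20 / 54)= 432 / 33455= 0.01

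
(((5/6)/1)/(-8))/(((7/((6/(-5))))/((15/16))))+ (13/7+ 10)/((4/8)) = 21263/896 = 23.73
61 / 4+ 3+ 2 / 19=1395 / 76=18.36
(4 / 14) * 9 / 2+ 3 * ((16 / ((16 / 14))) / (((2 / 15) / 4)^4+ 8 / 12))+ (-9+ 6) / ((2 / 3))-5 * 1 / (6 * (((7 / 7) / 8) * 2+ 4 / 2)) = 1732551235 / 29160054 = 59.42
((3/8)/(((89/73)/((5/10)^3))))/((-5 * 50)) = -219/1424000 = -0.00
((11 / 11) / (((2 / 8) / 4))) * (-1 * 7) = -112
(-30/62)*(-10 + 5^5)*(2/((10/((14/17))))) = -130830/527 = -248.25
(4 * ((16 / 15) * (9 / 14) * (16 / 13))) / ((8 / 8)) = 1536 / 455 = 3.38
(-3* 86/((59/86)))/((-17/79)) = 1752852/1003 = 1747.61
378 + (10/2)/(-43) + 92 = 20205/43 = 469.88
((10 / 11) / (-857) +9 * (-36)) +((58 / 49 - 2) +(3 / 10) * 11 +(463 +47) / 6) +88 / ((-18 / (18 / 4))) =-1194151271 / 4619230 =-258.52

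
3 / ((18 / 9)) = 3 / 2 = 1.50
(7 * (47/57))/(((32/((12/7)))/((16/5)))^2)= 564/3325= 0.17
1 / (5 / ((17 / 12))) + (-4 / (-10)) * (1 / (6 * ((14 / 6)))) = 0.31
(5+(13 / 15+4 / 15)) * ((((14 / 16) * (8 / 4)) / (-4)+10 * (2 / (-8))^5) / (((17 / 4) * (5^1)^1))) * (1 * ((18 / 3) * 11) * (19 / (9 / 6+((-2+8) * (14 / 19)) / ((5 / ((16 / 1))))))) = -20915257 / 2021640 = -10.35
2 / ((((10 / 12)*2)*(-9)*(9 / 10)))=-4 / 27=-0.15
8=8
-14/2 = -7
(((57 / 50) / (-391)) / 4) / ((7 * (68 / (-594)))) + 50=50.00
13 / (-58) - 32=-1869 / 58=-32.22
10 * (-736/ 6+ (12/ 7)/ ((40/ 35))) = -3635/ 3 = -1211.67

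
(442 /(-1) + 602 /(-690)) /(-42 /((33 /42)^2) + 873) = -18487711 /33603345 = -0.55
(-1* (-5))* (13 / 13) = 5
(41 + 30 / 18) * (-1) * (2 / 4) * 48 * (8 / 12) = -2048 / 3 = -682.67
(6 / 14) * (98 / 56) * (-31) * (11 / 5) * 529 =-541167 / 20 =-27058.35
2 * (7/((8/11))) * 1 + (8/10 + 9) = 581/20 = 29.05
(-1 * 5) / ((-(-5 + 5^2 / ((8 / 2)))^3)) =64 / 25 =2.56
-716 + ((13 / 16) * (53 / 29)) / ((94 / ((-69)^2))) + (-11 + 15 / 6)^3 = -54734403 / 43616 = -1254.92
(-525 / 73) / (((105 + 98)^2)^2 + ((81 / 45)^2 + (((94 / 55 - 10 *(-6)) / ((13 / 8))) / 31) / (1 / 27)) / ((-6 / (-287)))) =-16623750 / 3925338840964633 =-0.00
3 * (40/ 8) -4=11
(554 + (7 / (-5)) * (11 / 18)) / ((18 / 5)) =49783 / 324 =153.65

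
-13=-13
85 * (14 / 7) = 170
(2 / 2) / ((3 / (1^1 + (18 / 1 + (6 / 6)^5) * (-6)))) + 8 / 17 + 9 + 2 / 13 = -18592 / 663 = -28.04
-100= -100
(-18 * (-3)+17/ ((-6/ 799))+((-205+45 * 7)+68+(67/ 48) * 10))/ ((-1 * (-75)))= -5381/ 200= -26.90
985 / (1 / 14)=13790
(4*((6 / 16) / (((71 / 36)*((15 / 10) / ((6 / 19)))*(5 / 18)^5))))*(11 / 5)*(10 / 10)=4489613568 / 21078125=213.00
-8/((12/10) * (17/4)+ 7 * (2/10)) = -16/13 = -1.23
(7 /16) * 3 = 21 /16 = 1.31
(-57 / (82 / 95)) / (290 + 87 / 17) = -92055 / 411394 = -0.22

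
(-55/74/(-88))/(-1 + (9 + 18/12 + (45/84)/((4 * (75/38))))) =0.00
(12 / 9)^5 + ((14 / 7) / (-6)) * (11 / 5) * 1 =4229 / 1215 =3.48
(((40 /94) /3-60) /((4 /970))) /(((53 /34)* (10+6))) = -8698475 /14946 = -581.99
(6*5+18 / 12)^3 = 250047 / 8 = 31255.88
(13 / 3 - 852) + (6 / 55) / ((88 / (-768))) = -1540243 / 1815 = -848.62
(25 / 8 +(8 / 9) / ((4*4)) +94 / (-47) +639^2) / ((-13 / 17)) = -499786349 / 936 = -533959.77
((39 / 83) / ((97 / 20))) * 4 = 0.39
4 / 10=0.40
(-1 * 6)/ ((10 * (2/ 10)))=-3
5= 5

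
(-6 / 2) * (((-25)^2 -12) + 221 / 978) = -599735 / 326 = -1839.68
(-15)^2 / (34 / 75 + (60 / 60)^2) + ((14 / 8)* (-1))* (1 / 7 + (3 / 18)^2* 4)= 151439 / 981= 154.37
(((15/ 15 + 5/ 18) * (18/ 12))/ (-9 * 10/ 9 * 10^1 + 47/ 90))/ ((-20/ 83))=5727/ 71624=0.08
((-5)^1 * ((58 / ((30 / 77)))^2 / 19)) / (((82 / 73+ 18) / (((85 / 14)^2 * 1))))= -11241.66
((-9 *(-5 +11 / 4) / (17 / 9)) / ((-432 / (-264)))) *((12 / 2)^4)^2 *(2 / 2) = 187067232 / 17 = 11003954.82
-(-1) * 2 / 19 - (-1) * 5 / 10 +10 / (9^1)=587 / 342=1.72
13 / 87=0.15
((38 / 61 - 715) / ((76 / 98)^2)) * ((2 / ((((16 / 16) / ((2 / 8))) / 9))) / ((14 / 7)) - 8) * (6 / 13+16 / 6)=2406452671 / 112632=21365.62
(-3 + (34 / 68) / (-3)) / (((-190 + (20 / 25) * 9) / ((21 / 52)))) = 665 / 95056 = 0.01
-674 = -674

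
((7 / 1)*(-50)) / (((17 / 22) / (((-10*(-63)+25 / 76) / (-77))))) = 1197625 / 323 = 3707.82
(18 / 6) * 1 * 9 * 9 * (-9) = -2187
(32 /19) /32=1 /19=0.05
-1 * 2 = -2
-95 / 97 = -0.98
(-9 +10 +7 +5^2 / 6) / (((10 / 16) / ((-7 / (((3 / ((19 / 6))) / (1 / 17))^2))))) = -184471 / 351135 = -0.53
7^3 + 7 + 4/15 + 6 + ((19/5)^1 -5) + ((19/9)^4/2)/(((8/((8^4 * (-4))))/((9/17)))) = -645241814/61965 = -10413.00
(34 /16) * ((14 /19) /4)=119 /304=0.39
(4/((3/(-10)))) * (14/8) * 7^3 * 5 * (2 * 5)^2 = -12005000/3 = -4001666.67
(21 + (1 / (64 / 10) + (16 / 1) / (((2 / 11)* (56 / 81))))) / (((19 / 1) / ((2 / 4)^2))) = 33251 / 17024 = 1.95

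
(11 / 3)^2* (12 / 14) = 242 / 21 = 11.52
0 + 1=1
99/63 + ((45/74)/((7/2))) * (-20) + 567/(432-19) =-8108/15281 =-0.53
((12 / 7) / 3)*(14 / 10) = 4 / 5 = 0.80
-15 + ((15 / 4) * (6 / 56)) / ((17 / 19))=-27705 / 1904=-14.55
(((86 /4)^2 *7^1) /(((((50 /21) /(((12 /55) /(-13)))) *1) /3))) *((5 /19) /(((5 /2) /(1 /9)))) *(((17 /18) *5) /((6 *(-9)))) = 1540217 /22007700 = 0.07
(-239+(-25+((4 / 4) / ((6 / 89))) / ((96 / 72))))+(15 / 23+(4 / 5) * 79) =-173901 / 920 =-189.02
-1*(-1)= 1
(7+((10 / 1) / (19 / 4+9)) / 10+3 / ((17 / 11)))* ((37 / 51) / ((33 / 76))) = 23699536 / 1573605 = 15.06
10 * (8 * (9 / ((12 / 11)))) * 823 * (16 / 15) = 579392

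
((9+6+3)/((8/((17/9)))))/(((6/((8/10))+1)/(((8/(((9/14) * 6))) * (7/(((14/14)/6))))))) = 392/9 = 43.56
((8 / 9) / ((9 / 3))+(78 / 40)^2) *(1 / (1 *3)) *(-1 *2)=-44267 / 16200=-2.73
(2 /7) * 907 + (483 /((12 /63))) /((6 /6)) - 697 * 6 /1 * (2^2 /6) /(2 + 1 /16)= 1333457 /924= 1443.14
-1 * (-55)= 55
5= 5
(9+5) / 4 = 7 / 2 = 3.50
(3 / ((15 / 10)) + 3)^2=25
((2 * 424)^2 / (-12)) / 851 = -179776 / 2553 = -70.42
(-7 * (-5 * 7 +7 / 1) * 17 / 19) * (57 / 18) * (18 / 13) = 9996 / 13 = 768.92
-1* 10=-10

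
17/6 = 2.83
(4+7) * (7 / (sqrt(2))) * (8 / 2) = 154 * sqrt(2) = 217.79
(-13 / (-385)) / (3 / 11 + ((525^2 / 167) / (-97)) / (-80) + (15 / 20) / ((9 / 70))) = 10108176 / 1891564535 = 0.01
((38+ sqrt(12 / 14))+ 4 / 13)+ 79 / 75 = sqrt(42) / 7+ 38377 / 975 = 40.29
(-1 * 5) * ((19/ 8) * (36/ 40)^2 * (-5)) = 1539/ 32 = 48.09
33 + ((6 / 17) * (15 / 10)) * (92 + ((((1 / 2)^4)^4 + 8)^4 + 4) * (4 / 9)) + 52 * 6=106498241685945241829377 / 78398662313265594368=1358.42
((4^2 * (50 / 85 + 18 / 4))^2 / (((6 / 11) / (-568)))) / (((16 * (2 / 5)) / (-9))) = 2804945880 / 289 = 9705695.09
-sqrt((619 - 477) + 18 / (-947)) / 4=-49 * sqrt(13258) / 1894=-2.98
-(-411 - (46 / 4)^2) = 2173 / 4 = 543.25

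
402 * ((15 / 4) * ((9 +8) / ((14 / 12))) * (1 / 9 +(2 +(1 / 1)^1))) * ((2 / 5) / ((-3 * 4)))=-2278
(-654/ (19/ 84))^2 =3017964096/ 361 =8360011.35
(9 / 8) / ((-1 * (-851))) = 9 / 6808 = 0.00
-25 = -25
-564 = -564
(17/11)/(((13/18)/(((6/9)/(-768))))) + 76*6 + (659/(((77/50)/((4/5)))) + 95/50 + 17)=817.24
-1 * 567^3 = -182284263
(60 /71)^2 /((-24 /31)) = -4650 /5041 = -0.92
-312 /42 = -52 /7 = -7.43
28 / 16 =7 / 4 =1.75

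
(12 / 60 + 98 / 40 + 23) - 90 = -1287 / 20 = -64.35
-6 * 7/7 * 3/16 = -9/8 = -1.12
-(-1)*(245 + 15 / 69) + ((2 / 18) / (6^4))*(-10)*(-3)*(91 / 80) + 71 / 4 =188126861 / 715392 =262.97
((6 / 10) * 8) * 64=1536 / 5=307.20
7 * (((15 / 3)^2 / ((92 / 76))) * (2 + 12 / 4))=16625 / 23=722.83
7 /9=0.78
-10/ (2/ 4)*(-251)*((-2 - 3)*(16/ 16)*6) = -150600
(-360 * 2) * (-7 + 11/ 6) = 3720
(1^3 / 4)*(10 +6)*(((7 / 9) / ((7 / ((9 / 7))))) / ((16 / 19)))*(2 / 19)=1 / 14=0.07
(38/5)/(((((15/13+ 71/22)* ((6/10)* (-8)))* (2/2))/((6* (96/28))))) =-65208/8771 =-7.43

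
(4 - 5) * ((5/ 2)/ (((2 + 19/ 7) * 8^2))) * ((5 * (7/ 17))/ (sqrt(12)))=-1225 * sqrt(3)/ 430848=-0.00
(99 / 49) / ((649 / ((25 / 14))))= 225 / 40474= 0.01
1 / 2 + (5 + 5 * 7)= 40.50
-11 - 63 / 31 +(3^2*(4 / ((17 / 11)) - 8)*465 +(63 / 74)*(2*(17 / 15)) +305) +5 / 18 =-39229363513 / 1754910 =-22354.06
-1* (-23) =23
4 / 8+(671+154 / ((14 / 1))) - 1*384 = 597 / 2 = 298.50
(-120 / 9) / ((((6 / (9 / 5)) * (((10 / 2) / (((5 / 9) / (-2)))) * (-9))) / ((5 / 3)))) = -0.04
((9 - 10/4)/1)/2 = 13/4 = 3.25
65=65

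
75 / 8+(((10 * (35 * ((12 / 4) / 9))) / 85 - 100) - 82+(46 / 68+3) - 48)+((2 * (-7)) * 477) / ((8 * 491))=-43526483 / 200328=-217.28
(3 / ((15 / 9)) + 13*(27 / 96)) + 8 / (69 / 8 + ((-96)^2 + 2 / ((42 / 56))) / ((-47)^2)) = 660200583 / 108561760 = 6.08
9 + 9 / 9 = 10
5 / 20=1 / 4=0.25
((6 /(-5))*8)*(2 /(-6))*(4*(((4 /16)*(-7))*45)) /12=-84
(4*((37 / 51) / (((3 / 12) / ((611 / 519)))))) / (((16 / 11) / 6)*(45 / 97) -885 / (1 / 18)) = -192973352 / 224949311055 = -0.00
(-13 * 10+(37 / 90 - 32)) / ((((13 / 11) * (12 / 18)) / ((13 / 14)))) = -159973 / 840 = -190.44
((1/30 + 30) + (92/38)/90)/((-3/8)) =-205612/2565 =-80.16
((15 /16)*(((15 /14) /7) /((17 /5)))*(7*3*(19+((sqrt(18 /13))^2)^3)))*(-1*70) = -802828125 /597584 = -1343.46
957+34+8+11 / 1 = 1010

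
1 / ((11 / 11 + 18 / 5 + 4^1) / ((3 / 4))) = 15 / 172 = 0.09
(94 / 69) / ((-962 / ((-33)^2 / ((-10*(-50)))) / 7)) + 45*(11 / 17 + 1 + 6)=32357244741 / 94035500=344.10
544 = 544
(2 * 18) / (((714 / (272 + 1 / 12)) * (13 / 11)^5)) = 525831515 / 88367734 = 5.95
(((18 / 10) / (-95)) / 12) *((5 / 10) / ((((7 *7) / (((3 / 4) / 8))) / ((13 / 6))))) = -39 / 11916800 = -0.00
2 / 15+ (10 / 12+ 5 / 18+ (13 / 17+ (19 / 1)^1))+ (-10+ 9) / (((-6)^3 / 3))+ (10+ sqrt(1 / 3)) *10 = 10 *sqrt(3) / 3+ 246887 / 2040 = 126.80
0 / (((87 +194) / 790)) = 0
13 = 13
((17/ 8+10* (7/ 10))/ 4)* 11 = 803/ 32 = 25.09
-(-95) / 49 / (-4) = -95 / 196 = -0.48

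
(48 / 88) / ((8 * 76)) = 3 / 3344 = 0.00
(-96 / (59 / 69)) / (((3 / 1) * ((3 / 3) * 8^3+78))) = -0.06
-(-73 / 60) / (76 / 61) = 4453 / 4560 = 0.98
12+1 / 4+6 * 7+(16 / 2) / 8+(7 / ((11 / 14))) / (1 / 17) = 9095 / 44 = 206.70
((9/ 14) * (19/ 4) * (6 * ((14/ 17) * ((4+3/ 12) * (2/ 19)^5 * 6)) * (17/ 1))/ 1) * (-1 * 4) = -44064/ 130321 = -0.34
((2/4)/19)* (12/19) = 6/361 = 0.02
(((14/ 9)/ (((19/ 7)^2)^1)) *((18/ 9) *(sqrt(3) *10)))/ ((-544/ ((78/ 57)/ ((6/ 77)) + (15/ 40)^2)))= -110749555 *sqrt(3)/ 805959936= -0.24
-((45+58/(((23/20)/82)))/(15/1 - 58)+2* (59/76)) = 3595539/37582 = 95.67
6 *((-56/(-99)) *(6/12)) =1.70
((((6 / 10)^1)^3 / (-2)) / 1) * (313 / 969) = -0.03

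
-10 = -10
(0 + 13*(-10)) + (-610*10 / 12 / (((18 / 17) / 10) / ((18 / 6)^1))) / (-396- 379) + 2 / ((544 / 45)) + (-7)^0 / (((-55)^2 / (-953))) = -25611080389 / 229561200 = -111.57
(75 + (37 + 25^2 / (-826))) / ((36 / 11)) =336919 / 9912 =33.99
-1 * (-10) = 10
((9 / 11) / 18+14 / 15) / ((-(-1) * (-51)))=-19 / 990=-0.02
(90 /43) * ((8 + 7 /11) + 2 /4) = 9045 /473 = 19.12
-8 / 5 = -1.60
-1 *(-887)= 887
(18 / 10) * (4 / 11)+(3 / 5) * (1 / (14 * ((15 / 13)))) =2663 / 3850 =0.69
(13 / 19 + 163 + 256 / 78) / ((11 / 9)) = 371166 / 2717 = 136.61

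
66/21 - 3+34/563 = 801/3941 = 0.20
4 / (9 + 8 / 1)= 4 / 17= 0.24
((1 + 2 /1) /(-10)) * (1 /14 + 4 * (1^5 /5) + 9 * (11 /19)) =-24267 /13300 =-1.82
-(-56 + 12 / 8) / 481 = 109 / 962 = 0.11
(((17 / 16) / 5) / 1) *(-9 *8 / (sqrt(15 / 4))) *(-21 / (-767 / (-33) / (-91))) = -247401 *sqrt(15) / 1475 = -649.61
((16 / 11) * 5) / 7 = 80 / 77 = 1.04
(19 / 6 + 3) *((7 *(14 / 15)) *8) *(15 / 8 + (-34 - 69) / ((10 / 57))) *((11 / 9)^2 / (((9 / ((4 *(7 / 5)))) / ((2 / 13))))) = -3550332632 / 131625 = -26973.09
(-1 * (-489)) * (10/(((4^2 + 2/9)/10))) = 220050/73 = 3014.38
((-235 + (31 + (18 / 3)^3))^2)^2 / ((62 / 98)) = 1016064 / 31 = 32776.26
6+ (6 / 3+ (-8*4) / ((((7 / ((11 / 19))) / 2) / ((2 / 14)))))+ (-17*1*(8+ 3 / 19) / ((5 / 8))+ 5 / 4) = -794705 / 3724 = -213.40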